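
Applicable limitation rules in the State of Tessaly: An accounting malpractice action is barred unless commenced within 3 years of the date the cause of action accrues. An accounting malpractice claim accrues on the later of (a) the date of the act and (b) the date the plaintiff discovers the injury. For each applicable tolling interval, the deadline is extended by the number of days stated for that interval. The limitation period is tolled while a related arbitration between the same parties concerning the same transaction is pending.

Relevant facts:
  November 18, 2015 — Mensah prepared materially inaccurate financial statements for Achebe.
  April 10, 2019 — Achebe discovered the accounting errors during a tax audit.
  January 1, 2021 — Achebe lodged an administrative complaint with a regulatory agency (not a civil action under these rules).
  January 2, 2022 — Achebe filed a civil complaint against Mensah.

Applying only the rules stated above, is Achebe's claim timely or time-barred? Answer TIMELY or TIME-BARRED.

TIMELY

Taking the later of the act (November 18, 2015) and discovery (April 10, 2019), the claim accrued on April 10, 2019.
Adding the 3 years base period to April 10, 2019 gives a deadline of April 10, 2022, before any tolling.
The other events in the timeline have no effect on the limitation period under the stated rules.
Filing on January 2, 2022 beat the April 10, 2022 deadline — the action is timely.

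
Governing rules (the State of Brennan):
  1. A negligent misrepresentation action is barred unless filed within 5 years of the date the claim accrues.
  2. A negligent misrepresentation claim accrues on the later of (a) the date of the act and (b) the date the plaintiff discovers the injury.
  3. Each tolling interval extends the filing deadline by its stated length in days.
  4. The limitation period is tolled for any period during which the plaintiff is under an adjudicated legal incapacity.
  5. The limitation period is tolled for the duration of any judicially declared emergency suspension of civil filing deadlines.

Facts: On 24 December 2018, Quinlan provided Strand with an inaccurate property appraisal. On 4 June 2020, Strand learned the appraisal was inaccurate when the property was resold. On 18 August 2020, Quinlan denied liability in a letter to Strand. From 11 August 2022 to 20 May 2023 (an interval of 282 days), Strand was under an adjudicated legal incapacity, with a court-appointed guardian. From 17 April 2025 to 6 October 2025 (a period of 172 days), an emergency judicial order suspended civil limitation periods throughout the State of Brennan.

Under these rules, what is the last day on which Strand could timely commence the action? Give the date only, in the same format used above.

1 September 2026

The claim accrued on 4 June 2020 — the later of the 24 December 2018 act and the 4 June 2020 discovery.
The untolled deadline — 5 years after 4 June 2020 — is 4 June 2025.
Because the plaintiff's legal incapacity ran from 11 August 2022 to 20 May 2023, the deadline is extended by 282 days to 13 March 2026.
Because the emergency suspension of filing deadlines ran from 17 April 2025 to 6 October 2025, the deadline is extended by 172 days to 1 September 2026.
None of the other events listed affects the running of the period under the stated rules.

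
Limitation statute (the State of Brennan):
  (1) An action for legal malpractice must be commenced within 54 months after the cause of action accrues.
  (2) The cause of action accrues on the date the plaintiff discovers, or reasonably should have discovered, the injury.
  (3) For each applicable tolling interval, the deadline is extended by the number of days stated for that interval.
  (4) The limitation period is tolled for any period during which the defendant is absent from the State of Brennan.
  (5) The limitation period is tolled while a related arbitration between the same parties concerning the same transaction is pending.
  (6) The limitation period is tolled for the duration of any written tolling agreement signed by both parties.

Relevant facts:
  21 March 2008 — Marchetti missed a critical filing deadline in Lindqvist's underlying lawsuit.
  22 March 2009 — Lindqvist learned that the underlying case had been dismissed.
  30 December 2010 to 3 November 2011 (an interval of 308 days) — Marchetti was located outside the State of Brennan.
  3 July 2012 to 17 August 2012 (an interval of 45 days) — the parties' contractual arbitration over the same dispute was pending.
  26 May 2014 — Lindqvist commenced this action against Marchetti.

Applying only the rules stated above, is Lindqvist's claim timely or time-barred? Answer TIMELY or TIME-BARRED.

The claim did not accrue until Lindqvist discovered the injury on 22 March 2009; the 21 March 2008 act date does not start the clock under the stated rule.
54 months from 22 March 2009 is 22 September 2013.
Because the defendant's absence from the jurisdiction ran from 30 December 2010 to 3 November 2011, the deadline is extended by 308 days to 27 July 2014.
Because the pending related arbitration ran from 3 July 2012 to 17 August 2012, the deadline is extended by 45 days to 10 September 2014.
Lindqvist filed on 26 May 2014, before the 10 September 2014 deadline, so the action is timely.

TIMELY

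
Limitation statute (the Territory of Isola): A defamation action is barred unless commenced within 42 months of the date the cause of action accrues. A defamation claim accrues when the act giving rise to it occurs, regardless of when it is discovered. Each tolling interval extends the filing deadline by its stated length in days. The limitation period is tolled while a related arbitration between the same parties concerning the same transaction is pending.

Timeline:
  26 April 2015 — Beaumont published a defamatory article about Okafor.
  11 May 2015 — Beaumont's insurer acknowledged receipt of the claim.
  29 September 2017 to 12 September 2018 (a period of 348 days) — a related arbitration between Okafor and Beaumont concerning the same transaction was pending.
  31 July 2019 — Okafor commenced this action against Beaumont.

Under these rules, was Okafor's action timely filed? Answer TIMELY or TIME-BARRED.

The limitation period began to run on 26 April 2015.
The untolled deadline — 42 months after 26 April 2015 — is 26 October 2018.
The period was tolled for 348 days by the pending related arbitration (29 September 2017 to 12 September 2018), pushing the deadline to 9 October 2019.
The other events in the timeline have no effect on the limitation period under the stated rules.
Okafor filed on 31 July 2019, before the 9 October 2019 deadline, so the action is timely.

TIMELY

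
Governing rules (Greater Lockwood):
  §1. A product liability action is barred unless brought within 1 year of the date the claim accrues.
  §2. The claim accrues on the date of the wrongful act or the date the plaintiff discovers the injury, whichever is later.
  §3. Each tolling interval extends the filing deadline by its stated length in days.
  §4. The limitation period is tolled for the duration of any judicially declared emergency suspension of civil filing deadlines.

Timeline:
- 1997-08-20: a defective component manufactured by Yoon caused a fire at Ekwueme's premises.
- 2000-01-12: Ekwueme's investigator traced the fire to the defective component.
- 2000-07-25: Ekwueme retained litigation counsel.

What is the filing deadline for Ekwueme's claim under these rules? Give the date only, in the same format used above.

Taking the later of the act (1997-08-20) and discovery (2000-01-12), the claim accrued on 2000-01-12.
Adding the 1 year base period to 2000-01-12 gives a deadline of 2001-01-12, before any tolling.
Nothing else in the chronology tolls or restarts the period.

2001-01-12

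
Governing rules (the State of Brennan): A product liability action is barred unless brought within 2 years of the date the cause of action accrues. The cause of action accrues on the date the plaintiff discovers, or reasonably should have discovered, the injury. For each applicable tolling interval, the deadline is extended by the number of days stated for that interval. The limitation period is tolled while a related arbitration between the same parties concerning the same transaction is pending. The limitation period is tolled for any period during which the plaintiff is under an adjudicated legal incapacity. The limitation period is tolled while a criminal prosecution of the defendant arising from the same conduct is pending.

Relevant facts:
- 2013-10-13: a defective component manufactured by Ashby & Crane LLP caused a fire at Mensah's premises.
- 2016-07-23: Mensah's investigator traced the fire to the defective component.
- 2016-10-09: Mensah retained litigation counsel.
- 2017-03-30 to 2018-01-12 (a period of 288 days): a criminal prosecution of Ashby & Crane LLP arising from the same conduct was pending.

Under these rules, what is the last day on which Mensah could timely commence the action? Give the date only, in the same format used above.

2019-05-07

The claim did not accrue until Mensah discovered the injury on 2016-07-23; the 2013-10-13 act date does not start the clock under the stated rule.
2 years from 2016-07-23 is 2018-07-23.
The pending criminal prosecution from 2017-03-30 to 2018-01-12 tolled the period for 288 days, extending the deadline to 2019-05-07.
The other events in the timeline have no effect on the limitation period under the stated rules.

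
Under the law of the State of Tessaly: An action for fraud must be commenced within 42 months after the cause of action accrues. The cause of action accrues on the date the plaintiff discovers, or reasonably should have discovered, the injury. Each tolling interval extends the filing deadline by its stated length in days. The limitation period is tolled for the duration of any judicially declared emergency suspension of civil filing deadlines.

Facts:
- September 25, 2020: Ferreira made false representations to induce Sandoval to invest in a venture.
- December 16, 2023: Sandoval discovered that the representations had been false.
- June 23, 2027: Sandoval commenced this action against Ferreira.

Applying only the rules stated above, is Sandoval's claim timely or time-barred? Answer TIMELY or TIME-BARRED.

TIME-BARRED

Accrual is tied to discovery, so the period began on December 16, 2023 rather than on September 25, 2020 when the act occurred.
42 months from December 16, 2023 is June 16, 2027.
Sandoval filed on June 23, 2027, after the June 16, 2027 deadline, so the action is time-barred.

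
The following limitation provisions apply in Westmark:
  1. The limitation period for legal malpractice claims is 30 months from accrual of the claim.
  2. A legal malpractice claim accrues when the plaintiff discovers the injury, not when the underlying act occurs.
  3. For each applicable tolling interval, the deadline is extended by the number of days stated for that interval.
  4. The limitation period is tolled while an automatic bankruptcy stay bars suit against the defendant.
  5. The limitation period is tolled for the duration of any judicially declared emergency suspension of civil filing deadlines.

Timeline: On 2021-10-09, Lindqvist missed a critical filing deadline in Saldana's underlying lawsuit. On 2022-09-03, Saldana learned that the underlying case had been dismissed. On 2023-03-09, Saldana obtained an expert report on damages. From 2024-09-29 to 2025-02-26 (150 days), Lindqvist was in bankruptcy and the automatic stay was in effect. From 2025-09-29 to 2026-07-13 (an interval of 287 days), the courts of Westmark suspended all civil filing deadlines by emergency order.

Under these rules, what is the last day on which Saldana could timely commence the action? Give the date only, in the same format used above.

2025-07-31

The claim did not accrue until Saldana discovered the injury on 2022-09-03; the 2021-10-09 act date does not start the clock under the stated rule.
Adding the 30 months base period to 2022-09-03 gives a deadline of 2025-03-03, before any tolling.
Because the automatic bankruptcy stay ran from 2024-09-29 to 2025-02-26, the deadline is extended by 150 days to 2025-07-31.
By the time the emergency suspension of filing deadlines began on 2025-09-29, the limitation period had already expired on 2025-07-31; that interval cannot revive it.
Nothing else in the chronology tolls or restarts the period.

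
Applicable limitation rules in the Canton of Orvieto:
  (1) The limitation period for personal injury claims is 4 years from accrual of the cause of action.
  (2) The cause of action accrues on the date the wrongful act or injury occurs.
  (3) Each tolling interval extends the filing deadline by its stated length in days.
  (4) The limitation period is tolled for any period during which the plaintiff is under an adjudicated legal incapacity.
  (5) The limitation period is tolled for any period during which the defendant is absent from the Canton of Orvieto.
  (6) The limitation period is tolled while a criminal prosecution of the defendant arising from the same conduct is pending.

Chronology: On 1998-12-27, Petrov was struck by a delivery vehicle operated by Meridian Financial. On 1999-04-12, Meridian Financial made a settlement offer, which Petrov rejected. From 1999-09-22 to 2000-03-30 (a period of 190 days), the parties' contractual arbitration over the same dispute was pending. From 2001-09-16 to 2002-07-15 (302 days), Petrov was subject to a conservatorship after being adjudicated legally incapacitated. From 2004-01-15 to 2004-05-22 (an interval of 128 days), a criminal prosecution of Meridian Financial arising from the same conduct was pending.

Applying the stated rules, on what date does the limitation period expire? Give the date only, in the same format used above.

2003-10-25

The limitation period began to run on 1998-12-27.
Adding the 4 years base period to 1998-12-27 gives a deadline of 2002-12-27, before any tolling.
Because the plaintiff's legal incapacity ran from 2001-09-16 to 2002-07-15, the deadline is extended by 302 days to 2003-10-25.
The pending criminal prosecution from 2004-01-15 to 2004-05-22 began after the period had already run on 2003-10-25, so it has no tolling effect.
The pending related arbitration from 1999-09-22 to 2000-03-30 does not toll the period, because no stated rule makes a pending arbitration a tolling event.
Nothing else in the chronology tolls or restarts the period.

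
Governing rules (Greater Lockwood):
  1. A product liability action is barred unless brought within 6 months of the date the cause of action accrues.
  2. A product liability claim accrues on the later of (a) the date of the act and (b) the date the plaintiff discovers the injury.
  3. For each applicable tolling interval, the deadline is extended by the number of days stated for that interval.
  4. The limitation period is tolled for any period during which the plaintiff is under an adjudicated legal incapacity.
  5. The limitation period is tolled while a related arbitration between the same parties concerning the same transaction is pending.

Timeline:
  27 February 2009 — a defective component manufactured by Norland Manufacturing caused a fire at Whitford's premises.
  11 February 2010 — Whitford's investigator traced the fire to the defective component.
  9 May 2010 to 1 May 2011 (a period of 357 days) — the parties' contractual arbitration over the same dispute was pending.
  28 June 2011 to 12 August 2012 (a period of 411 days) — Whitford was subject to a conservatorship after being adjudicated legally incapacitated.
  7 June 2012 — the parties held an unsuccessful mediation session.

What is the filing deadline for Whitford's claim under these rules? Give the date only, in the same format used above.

The claim accrued on 11 February 2010 — the later of the 27 February 2009 act and the 11 February 2010 discovery.
6 months from 11 February 2010 is 11 August 2010.
The pending related arbitration from 9 May 2010 to 1 May 2011 tolled the period for 357 days, extending the deadline to 3 August 2011.
The period was tolled for 411 days by the plaintiff's legal incapacity (28 June 2011 to 12 August 2012), pushing the deadline to 17 September 2012.
The other events in the timeline have no effect on the limitation period under the stated rules.

17 September 2012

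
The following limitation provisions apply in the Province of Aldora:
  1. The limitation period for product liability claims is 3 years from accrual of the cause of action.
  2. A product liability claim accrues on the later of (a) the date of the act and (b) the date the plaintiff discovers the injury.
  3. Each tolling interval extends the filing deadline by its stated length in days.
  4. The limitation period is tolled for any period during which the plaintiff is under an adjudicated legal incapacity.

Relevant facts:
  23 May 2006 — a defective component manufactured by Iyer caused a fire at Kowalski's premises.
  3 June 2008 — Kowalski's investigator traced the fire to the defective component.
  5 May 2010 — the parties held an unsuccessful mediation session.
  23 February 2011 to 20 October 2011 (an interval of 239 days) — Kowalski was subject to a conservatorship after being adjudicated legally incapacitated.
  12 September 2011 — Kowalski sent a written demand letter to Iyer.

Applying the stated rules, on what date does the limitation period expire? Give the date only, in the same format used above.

Taking the later of the act (23 May 2006) and discovery (3 June 2008), the claim accrued on 3 June 2008.
3 years from 3 June 2008 is 3 June 2011.
Because the plaintiff's legal incapacity ran from 23 February 2011 to 20 October 2011, the deadline is extended by 239 days to 28 January 2012.
The other events in the timeline have no effect on the limitation period under the stated rules.

28 January 2012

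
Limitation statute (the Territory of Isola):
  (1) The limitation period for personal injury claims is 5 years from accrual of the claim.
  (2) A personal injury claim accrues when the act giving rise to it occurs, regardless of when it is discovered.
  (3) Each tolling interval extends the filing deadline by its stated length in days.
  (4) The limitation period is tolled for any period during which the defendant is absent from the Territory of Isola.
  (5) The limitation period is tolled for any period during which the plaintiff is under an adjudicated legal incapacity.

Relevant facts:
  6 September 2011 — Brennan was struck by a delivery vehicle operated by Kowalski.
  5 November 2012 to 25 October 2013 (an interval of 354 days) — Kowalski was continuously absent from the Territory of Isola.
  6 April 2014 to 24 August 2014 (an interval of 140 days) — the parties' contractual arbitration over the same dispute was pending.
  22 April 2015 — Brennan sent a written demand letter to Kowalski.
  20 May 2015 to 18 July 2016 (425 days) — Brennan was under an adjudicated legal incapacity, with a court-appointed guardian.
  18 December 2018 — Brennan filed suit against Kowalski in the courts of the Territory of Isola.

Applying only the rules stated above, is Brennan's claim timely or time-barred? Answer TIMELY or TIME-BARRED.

TIME-BARRED

The claim accrued on 6 September 2011, when the wrongful act occurred.
Adding the 5 years base period to 6 September 2011 gives a deadline of 6 September 2016, before any tolling.
Because the defendant's absence from the jurisdiction ran from 5 November 2012 to 25 October 2013, the deadline is extended by 354 days to 26 August 2017.
The period was tolled for 425 days by the plaintiff's legal incapacity (20 May 2015 to 18 July 2016), pushing the deadline to 25 October 2018.
Although a pending arbitration ran from 6 April 2014 to 24 August 2014, the stated rules do not make that a tolling event, so it is disregarded.
Nothing else in the chronology tolls or restarts the period.
Filing on 18 December 2018 missed the 25 October 2018 deadline — the action is time-barred.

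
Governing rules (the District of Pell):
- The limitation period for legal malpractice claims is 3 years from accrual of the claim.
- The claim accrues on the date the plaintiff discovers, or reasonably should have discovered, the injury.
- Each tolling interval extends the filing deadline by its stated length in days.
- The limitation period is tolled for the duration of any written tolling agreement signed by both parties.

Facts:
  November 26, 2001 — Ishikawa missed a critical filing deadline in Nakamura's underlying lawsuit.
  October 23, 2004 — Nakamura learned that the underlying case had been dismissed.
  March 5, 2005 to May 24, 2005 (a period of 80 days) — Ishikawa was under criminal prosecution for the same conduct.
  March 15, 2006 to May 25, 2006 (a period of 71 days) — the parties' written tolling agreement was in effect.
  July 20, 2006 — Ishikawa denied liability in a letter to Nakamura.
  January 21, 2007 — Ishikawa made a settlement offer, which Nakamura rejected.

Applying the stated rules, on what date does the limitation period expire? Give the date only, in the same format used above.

January 2, 2008

Accrual is tied to discovery, so the period began on October 23, 2004 rather than on November 26, 2001 when the act occurred.
Adding the 3 years base period to October 23, 2004 gives a deadline of October 23, 2007, before any tolling.
The period was tolled for 71 days by the written tolling agreement (March 15, 2006 to May 25, 2006), pushing the deadline to January 2, 2008.
No stated provision tolls the period for a criminal prosecution, so the interval from March 5, 2005 to May 24, 2005 has no effect on the deadline.
The other events in the timeline have no effect on the limitation period under the stated rules.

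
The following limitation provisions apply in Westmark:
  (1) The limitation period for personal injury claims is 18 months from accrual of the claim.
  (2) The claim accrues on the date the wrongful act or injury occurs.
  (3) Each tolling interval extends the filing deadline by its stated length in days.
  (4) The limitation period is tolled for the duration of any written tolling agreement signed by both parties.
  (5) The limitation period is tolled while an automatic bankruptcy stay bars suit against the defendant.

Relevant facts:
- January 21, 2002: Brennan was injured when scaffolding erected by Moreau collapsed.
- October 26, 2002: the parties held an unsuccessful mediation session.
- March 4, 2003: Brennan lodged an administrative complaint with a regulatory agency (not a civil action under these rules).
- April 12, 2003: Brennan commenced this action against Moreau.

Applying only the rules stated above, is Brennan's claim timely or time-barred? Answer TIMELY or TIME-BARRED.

The claim accrued on January 21, 2002, when the wrongful act occurred.
18 months from January 21, 2002 is July 21, 2003.
None of the other events listed affects the running of the period under the stated rules.
Filing on April 12, 2003 beat the July 21, 2003 deadline — the action is timely.

TIMELY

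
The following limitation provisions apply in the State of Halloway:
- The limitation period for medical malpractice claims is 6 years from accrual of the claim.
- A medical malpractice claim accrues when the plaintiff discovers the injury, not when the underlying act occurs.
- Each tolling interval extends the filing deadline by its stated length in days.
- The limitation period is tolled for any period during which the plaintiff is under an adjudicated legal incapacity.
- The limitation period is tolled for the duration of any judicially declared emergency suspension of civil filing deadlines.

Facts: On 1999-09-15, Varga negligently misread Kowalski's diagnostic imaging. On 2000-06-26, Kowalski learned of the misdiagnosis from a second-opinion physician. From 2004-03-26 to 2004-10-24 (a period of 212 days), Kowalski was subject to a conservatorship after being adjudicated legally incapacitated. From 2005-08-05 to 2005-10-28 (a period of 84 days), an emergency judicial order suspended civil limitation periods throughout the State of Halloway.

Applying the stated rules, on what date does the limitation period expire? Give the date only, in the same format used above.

2007-04-18

The claim did not accrue until Kowalski discovered the injury on 2000-06-26; the 1999-09-15 act date does not start the clock under the stated rule.
6 years from 2000-06-26 is 2006-06-26.
The plaintiff's legal incapacity from 2004-03-26 to 2004-10-24 tolled the period for 212 days, extending the deadline to 2007-01-24.
The emergency suspension of filing deadlines from 2005-08-05 to 2005-10-28 tolled the period for 84 days, extending the deadline to 2007-04-18.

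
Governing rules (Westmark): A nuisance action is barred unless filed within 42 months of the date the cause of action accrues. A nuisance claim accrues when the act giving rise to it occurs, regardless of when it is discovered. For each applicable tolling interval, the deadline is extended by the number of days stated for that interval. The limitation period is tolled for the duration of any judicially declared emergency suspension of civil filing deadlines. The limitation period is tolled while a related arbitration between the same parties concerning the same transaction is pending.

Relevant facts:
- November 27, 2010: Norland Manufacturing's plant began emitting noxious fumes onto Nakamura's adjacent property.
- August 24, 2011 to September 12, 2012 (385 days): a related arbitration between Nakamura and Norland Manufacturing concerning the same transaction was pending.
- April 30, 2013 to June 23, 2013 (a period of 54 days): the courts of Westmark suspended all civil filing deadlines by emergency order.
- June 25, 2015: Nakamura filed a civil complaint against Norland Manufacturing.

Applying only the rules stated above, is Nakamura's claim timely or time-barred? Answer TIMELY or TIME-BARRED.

The claim accrued on November 27, 2010, when the wrongful act occurred.
Adding the 42 months base period to November 27, 2010 gives a deadline of May 27, 2014, before any tolling.
The pending related arbitration from August 24, 2011 to September 12, 2012 tolled the period for 385 days, extending the deadline to June 16, 2015.
Because the emergency suspension of filing deadlines ran from April 30, 2013 to June 23, 2013, the deadline is extended by 54 days to August 9, 2015.
The June 25, 2015 filing precedes the August 9, 2015 deadline; the claim is timely.

TIMELY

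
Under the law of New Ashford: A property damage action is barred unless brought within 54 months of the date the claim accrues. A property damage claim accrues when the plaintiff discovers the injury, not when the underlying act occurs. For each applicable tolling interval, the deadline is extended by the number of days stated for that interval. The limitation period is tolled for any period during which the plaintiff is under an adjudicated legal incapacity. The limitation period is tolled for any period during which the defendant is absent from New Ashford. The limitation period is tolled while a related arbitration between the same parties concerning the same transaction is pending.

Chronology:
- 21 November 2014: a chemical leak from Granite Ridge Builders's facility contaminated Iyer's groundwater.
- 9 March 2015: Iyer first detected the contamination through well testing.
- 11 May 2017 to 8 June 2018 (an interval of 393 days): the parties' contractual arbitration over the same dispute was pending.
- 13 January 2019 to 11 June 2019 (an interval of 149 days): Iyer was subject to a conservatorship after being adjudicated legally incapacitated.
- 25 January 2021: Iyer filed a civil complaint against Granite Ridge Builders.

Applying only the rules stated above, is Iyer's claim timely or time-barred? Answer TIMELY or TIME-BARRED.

Under the discovery rule, the claim accrued on 9 March 2015, when Iyer discovered the injury — not on the 21 November 2014 date of the underlying act.
Adding the 54 months base period to 9 March 2015 gives a deadline of 9 September 2019, before any tolling.
Because the pending related arbitration ran from 11 May 2017 to 8 June 2018, the deadline is extended by 393 days to 6 October 2020.
Because the plaintiff's legal incapacity ran from 13 January 2019 to 11 June 2019, the deadline is extended by 149 days to 4 March 2021.
Filing on 25 January 2021 beat the 4 March 2021 deadline — the action is timely.

TIMELY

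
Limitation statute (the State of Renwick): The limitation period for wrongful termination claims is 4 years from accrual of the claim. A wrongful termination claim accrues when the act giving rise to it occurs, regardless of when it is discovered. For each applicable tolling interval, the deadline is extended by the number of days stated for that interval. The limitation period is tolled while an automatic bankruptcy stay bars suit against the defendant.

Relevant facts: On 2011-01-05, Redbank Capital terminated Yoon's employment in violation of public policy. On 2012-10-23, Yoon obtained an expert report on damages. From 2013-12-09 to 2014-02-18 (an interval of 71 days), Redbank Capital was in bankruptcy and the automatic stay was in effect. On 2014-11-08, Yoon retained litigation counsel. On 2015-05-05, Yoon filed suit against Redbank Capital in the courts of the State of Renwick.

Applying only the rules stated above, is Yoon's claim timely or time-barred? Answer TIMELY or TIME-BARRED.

TIME-BARRED

The claim accrued on 2011-01-05, the date of the act.
Adding the 4 years base period to 2011-01-05 gives a deadline of 2015-01-05, before any tolling.
Because the automatic bankruptcy stay ran from 2013-12-09 to 2014-02-18, the deadline is extended by 71 days to 2015-03-17.
The other events in the timeline have no effect on the limitation period under the stated rules.
Yoon filed on 2015-05-05, after the 2015-03-17 deadline, so the action is time-barred.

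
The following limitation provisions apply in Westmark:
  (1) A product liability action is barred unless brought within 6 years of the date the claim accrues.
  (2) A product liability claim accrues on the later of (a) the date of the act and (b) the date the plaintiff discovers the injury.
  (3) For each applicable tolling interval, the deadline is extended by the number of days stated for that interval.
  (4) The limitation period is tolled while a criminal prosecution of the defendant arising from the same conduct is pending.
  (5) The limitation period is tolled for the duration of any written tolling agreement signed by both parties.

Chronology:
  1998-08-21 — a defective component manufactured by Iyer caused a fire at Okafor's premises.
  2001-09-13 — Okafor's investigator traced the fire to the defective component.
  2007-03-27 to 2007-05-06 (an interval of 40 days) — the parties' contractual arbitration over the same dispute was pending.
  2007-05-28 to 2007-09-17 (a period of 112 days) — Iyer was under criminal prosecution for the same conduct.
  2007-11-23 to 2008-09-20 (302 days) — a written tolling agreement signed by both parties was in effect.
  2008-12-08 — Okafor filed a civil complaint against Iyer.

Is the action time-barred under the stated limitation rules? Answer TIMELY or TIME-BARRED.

Taking the later of the act (1998-08-21) and discovery (2001-09-13), the claim accrued on 2001-09-13.
Adding the 6 years base period to 2001-09-13 gives a deadline of 2007-09-13, before any tolling.
The pending criminal prosecution from 2007-05-28 to 2007-09-17 tolled the period for 112 days, extending the deadline to 2008-01-03.
Because the written tolling agreement ran from 2007-11-23 to 2008-09-20, the deadline is extended by 302 days to 2008-10-31.
The pending related arbitration from 2007-03-27 to 2007-05-06 does not toll the period, because no stated rule makes a pending arbitration a tolling event.
The 2008-12-08 filing falls after the 2008-10-31 deadline; the claim is time-barred.

TIME-BARRED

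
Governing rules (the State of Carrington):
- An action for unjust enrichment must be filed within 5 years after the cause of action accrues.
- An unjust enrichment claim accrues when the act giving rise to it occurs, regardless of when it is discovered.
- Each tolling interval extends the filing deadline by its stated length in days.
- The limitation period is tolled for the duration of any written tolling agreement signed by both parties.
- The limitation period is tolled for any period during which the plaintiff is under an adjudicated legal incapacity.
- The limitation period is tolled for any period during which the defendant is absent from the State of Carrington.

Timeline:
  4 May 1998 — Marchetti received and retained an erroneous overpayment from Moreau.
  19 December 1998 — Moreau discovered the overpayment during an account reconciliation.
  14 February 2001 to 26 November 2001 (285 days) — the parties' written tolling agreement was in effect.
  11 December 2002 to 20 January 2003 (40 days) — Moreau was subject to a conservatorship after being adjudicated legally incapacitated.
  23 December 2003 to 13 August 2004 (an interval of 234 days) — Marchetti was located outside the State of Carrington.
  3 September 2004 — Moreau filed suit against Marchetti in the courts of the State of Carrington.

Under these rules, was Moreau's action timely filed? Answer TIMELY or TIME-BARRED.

The claim accrued on 4 May 1998, when the wrongful act occurred; under the stated occurrence rule the 19 December 1998 discovery does not delay accrual.
The untolled deadline — 5 years after 4 May 1998 — is 4 May 2003.
The period was tolled for 285 days by the written tolling agreement (14 February 2001 to 26 November 2001), pushing the deadline to 13 February 2004.
Because the plaintiff's legal incapacity ran from 11 December 2002 to 20 January 2003, the deadline is extended by 40 days to 24 March 2004.
Because the defendant's absence from the jurisdiction ran from 23 December 2003 to 13 August 2004, the deadline is extended by 234 days to 13 November 2004.
Filing on 3 September 2004 beat the 13 November 2004 deadline — the action is timely.

TIMELY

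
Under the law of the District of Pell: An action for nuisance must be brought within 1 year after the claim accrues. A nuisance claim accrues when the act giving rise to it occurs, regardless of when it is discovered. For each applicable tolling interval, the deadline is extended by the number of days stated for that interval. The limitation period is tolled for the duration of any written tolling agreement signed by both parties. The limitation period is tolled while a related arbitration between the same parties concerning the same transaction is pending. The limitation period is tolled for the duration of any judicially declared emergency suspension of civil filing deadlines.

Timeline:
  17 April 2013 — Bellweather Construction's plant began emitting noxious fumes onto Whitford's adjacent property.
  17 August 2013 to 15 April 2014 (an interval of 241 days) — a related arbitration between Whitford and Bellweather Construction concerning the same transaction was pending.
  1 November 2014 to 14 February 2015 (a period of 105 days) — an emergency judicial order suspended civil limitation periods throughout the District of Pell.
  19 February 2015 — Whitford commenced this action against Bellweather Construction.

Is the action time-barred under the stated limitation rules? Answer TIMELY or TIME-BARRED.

TIMELY

The claim accrued on 17 April 2013, the date of the act.
Adding the 1 year base period to 17 April 2013 gives a deadline of 17 April 2014, before any tolling.
The pending related arbitration from 17 August 2013 to 15 April 2014 tolled the period for 241 days, extending the deadline to 14 December 2014.
Because the emergency suspension of filing deadlines ran from 1 November 2014 to 14 February 2015, the deadline is extended by 105 days to 29 March 2015.
The 19 February 2015 filing precedes the 29 March 2015 deadline; the claim is timely.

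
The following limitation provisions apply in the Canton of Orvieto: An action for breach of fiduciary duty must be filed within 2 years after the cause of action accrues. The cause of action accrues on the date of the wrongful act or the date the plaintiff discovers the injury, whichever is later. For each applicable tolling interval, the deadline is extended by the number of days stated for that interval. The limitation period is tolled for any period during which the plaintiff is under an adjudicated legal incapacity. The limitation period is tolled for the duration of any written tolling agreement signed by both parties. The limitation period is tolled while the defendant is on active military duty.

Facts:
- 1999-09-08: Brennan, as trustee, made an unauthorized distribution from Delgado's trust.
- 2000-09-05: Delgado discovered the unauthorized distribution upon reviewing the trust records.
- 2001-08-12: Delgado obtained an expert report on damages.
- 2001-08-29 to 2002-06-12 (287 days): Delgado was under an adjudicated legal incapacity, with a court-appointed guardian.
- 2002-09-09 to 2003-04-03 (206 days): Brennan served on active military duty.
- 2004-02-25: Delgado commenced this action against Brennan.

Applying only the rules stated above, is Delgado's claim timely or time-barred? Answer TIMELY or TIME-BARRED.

TIME-BARRED

Taking the later of the act (1999-09-08) and discovery (2000-09-05), the claim accrued on 2000-09-05.
2 years from 2000-09-05 is 2002-09-05.
The plaintiff's legal incapacity from 2001-08-29 to 2002-06-12 tolled the period for 287 days, extending the deadline to 2003-06-19.
The period was tolled for 206 days by the defendant's active military service (2002-09-09 to 2003-04-03), pushing the deadline to 2004-01-11.
The other events in the timeline have no effect on the limitation period under the stated rules.
Filing on 2004-02-25 missed the 2004-01-11 deadline — the action is time-barred.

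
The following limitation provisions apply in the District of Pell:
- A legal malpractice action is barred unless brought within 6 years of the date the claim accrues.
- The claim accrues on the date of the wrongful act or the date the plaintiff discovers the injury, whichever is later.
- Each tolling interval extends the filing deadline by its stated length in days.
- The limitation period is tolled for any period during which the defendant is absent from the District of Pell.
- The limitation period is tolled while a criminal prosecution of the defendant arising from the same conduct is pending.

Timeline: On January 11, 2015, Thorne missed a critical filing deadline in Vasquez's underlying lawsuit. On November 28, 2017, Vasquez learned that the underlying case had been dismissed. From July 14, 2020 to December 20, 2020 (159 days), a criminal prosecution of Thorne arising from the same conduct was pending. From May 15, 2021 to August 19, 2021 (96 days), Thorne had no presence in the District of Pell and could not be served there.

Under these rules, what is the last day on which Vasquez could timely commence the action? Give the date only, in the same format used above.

Taking the later of the act (January 11, 2015) and discovery (November 28, 2017), the claim accrued on November 28, 2017.
Adding the 6 years base period to November 28, 2017 gives a deadline of November 28, 2023, before any tolling.
The period was tolled for 159 days by the pending criminal prosecution (July 14, 2020 to December 20, 2020), pushing the deadline to May 5, 2024.
The defendant's absence from the jurisdiction from May 15, 2021 to August 19, 2021 tolled the period for 96 days, extending the deadline to August 9, 2024.

August 9, 2024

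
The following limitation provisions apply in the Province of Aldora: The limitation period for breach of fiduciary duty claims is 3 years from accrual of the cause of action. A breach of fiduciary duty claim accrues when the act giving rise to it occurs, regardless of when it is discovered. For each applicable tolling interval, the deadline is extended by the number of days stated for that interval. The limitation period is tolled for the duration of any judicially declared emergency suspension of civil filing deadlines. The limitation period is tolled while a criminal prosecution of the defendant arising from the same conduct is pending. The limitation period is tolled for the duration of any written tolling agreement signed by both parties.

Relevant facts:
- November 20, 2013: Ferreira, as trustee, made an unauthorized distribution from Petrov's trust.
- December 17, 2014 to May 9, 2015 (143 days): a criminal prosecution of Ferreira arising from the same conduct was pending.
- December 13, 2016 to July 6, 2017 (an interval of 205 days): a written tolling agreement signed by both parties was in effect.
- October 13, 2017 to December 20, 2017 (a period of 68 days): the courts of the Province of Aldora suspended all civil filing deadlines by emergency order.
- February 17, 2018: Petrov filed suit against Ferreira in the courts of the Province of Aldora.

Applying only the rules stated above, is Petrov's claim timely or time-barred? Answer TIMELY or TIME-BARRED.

The limitation period began to run on November 20, 2013.
The untolled deadline — 3 years after November 20, 2013 — is November 20, 2016.
The period was tolled for 143 days by the pending criminal prosecution (December 17, 2014 to May 9, 2015), pushing the deadline to April 12, 2017.
The written tolling agreement from December 13, 2016 to July 6, 2017 tolled the period for 205 days, extending the deadline to November 3, 2017.
Because the emergency suspension of filing deadlines ran from October 13, 2017 to December 20, 2017, the deadline is extended by 68 days to January 10, 2018.
Filing on February 17, 2018 missed the January 10, 2018 deadline — the action is time-barred.

TIME-BARRED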